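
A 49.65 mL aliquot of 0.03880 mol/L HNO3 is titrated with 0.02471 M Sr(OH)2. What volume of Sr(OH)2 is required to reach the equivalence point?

39.0 mL

n(HNO3) = 0.03880 mol/L x 0.04965 L = 0.001926 mol.
The neutralisation is 2 HNO3 : 1 Sr(OH)2, so n(Sr(OH)2) = 0.001926 x 1/2 = 0.0009632 mol.
V(Sr(OH)2) = 0.0009632 / 0.02471 = 0.03898 L = 39.0 mL.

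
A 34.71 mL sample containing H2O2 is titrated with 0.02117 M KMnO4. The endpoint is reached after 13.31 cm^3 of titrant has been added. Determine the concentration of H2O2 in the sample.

0.0203 M

n(KMnO4) = 0.02117 x 0.01331 = 0.0002818 mol.
From the balanced equation, 2 mol KMnO4 reacts with 5 mol H2O2, so n(H2O2) = 0.0002818 x 5/2 = 0.0007044 mol.
[H2O2] = 0.0007044 / 0.03471 L = 0.0203 M.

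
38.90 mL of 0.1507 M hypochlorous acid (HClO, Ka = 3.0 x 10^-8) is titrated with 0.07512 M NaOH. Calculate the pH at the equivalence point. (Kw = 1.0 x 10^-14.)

n(HClO) = 0.1507 x 0.03890 = 0.005862 mol; V(NaOH) at equivalence = 0.005862/0.07512 = 0.07804 L.
At equivalence all the acid is converted to ClO-; total volume = 0.03890 + 0.07804 = 0.1169 L, so [ClO-] = 0.005862/0.1169 = 0.05013 M.
Kb = Kw/Ka = 1.0e-14 / 3.0 x 10^-8 = 3.33e-7.
[OH^-] = sqrt(Kb x [ClO-]) = sqrt(3.33e-7 x 0.05013) = 0.000129 M.
pOH = 3.89, so pH = 14.00 - 3.89 = 10.11.

10.11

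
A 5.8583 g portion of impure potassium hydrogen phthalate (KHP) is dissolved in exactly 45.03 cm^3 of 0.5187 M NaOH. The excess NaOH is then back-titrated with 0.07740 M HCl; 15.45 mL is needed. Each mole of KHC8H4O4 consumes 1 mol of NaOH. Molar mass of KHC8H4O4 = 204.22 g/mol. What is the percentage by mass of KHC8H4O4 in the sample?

Total n(NaOH) added = 0.5187 x 0.04503 = 0.02336 mol.
n(HCl) used = 0.07740 x 0.01545 = 0.001196 mol, which equals the excess n(NaOH).
So n(NaOH) consumed by the sample = 0.02336 - 0.001196 = 0.02216 mol.
n(KHC8H4O4) = 0.02216 / 1 = 0.02216 mol.
mass KHC8H4O4 = 0.02216 x 204.22 = 4.526 g, so %KHC8H4O4 = 4.526/5.8583 x 100 = 77.3%.

77.3%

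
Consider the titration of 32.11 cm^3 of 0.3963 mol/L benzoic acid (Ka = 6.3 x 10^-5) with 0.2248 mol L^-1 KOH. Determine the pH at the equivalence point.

n(C6H5COOH) = 0.3963 x 0.03211 = 0.01273 mol; V(KOH) at equivalence = 0.01273/0.2248 = 0.05661 L.
At equivalence all the acid is converted to C6H5COO-; total volume = 0.03211 + 0.05661 = 0.08872 L, so [C6H5COO-] = 0.01273/0.08872 = 0.1434 M.
Kb = Kw/Ka = 1.0e-14 / 6.3 x 10^-5 = 1.59e-10.
[OH^-] = sqrt(Kb x [C6H5COO-]) = sqrt(1.59e-10 x 0.1434) = 4.77e-6 M.
pOH = 5.32, so pH = 14.00 - 5.32 = 8.68.

8.68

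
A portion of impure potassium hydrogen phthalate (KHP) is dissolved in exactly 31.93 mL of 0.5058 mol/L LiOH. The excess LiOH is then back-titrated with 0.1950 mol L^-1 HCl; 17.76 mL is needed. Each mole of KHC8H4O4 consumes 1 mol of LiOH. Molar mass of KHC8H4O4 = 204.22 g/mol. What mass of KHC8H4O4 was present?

2.59 g

Total n(LiOH) added = 0.5058 x 0.03193 = 0.01615 mol.
n(HCl) used = 0.1950 x 0.01776 = 0.003463 mol, which equals the excess n(LiOH).
So n(LiOH) consumed by the sample = 0.01615 - 0.003463 = 0.01269 mol.
n(KHC8H4O4) = 0.01269 / 1 = 0.01269 mol.
mass = 0.01269 mol x 204.22 g/mol = 2.59 g.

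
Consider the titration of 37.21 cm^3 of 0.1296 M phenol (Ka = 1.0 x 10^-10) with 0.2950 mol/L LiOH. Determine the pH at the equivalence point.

n(C6H5OH) = 0.1296 x 0.03721 = 0.004822 mol; V(LiOH) at equivalence = 0.004822/0.2950 = 0.01635 L.
At equivalence all the acid is converted to C6H5O-; total volume = 0.03721 + 0.01635 = 0.05356 L, so [C6H5O-] = 0.004822/0.05356 = 0.09004 M.
Kb = Kw/Ka = 1.0e-14 / 1.0 x 10^-10 = 0.000100.
[OH^-] = sqrt(Kb x [C6H5O-]) = sqrt(0.000100 x 0.09004) = 0.00300 M.
pOH = 2.52, so pH = 14.00 - 2.52 = 11.48.

11.48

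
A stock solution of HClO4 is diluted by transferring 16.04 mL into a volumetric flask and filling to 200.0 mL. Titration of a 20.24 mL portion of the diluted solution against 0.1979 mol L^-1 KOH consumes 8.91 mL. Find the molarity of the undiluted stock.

n(KOH) = 0.1979 x 0.008910 = 0.001763 mol.
n(HClO4) in the aliquot = 0.001763 mol.
[diluted HClO4] = 0.001763 / 0.02024 = 0.08712 M.
Dilution factor = 200.0/16.04 = 12.47, so [stock] = 0.08712 x 12.47 = 1.09 M.

1.09 M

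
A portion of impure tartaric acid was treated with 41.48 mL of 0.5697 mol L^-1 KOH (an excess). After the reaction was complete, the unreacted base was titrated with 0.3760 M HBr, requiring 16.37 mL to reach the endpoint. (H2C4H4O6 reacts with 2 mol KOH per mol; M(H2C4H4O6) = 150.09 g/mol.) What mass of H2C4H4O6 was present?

Total n(KOH) added = 0.5697 x 0.04148 = 0.02363 mol.
n(HBr) used = 0.3760 x 0.01637 = 0.006155 mol, which equals the excess n(KOH).
So n(KOH) consumed by the sample = 0.02363 - 0.006155 = 0.01748 mol.
n(H2C4H4O6) = 0.01748 / 2 = 0.008738 mol.
mass = 0.008738 mol x 150.09 g/mol = 1.31 g.

1.31 g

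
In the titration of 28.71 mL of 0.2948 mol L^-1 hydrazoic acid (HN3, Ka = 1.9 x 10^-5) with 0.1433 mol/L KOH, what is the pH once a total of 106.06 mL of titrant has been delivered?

12.70

n(acid) = 0.2948 x 0.02871 = 0.008464 mol; n(KOH) added = 0.1433 x 0.1061 = 0.01520 mol.
Base is in excess by 0.01520 - 0.008464 = 0.006735 mol in a total volume of 0.1348 L.
[OH^-] = 0.006735/0.1348 = 0.04997 M, so pOH = 1.30 and pH = 14.00 - 1.30 = 12.70.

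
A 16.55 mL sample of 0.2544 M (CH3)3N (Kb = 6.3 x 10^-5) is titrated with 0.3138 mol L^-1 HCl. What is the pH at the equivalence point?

5.33

n((CH3)3N) = 0.2544 x 0.01655 = 0.004210 mol; V(HCl) at equivalence = 0.004210/0.3138 = 0.01342 L.
At equivalence the base is fully converted to (CH3)3NH+; total volume = 0.02997 L, so [(CH3)3NH+] = 0.004210/0.02997 = 0.1405 M.
Ka((CH3)3NH+) = Kw/Kb = 1.0e-14 / 6.3 x 10^-5 = 1.59e-10.
[H^+] = sqrt(Ka x [(CH3)3NH+]) = sqrt(1.59e-10 x 0.1405) = 4.72e-6 M.
pH = -log(4.72e-6) = 5.33.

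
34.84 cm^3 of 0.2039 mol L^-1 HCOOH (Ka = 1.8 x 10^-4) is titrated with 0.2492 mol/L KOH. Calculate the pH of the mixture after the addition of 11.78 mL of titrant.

3.59

Initial n(HCOOH) = 0.2039 x 0.03484 = 0.007104 mol.
n(KOH) added = 0.2492 x 0.01178 = 0.002936 mol, converting that many moles of HCOOH to HCOO-.
Remaining n(HCOOH) = 0.004168 mol; n(HCOO-) = 0.002936 mol.
By Henderson-Hasselbalch, pH = pKa + log([A^-]/[HA]) = 3.74 + log(0.002936/0.004168) = 3.74 + (-0.15) = 3.59.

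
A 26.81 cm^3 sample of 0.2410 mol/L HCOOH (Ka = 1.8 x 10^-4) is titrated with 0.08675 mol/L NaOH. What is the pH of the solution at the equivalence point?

8.27

n(HCOOH) = 0.2410 x 0.02681 = 0.006461 mol; V(NaOH) at equivalence = 0.006461/0.08675 = 0.07448 L.
At equivalence all the acid is converted to HCOO-; total volume = 0.02681 + 0.07448 = 0.1013 L, so [HCOO-] = 0.006461/0.1013 = 0.06379 M.
Kb = Kw/Ka = 1.0e-14 / 1.8 x 10^-4 = 5.56e-11.
[OH^-] = sqrt(Kb x [HCOO-]) = sqrt(5.56e-11 x 0.06379) = 1.88e-6 M.
pOH = 5.73, so pH = 14.00 - 5.73 = 8.27.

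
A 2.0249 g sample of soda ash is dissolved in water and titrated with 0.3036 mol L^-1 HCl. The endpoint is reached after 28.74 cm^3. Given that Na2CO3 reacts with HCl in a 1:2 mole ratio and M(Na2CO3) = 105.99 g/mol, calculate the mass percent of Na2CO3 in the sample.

n(HCl) = 0.3036 x 0.02874 = 0.008725 mol.
n(Na2CO3) = 0.008725 / 2 = 0.004363 mol.
mass of Na2CO3 = 0.004363 x 105.99 = 0.4624 g.
% purity = 0.4624 / 2.0249 x 100 = 22.8%.

22.8%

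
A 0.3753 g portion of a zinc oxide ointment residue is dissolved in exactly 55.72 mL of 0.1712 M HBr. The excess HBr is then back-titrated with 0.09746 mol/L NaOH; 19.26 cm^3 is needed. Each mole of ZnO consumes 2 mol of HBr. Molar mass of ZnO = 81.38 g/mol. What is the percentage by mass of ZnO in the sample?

83.1%

Total n(HBr) added = 0.1712 x 0.05572 = 0.009539 mol.
n(NaOH) used = 0.09746 x 0.01926 = 0.001877 mol, which equals the excess n(HBr).
So n(HBr) consumed by the sample = 0.009539 - 0.001877 = 0.007662 mol.
n(ZnO) = 0.007662 / 2 = 0.003831 mol.
mass ZnO = 0.003831 x 81.38 = 0.3118 g, so %ZnO = 0.3118/0.3753 x 100 = 83.1%.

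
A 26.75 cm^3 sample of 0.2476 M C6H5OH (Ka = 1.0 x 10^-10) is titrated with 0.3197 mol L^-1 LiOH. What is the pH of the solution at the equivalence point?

11.57

n(C6H5OH) = 0.2476 x 0.02675 = 0.006623 mol; V(LiOH) at equivalence = 0.006623/0.3197 = 0.02072 L.
At equivalence all the acid is converted to C6H5O-; total volume = 0.02675 + 0.02072 = 0.04747 L, so [C6H5O-] = 0.006623/0.04747 = 0.1395 M.
Kb = Kw/Ka = 1.0e-14 / 1.0 x 10^-10 = 0.000100.
[OH^-] = sqrt(Kb x [C6H5O-]) = sqrt(0.000100 x 0.1395) = 0.00374 M.
pOH = 2.43, so pH = 14.00 - 2.43 = 11.57.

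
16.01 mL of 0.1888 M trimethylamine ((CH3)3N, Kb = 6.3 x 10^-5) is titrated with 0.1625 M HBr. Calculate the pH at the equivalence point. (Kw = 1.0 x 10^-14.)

5.43

n((CH3)3N) = 0.1888 x 0.01601 = 0.003023 mol; V(HBr) at equivalence = 0.003023/0.1625 = 0.01860 L.
At equivalence the base is fully converted to (CH3)3NH+; total volume = 0.03461 L, so [(CH3)3NH+] = 0.003023/0.03461 = 0.08733 M.
Ka((CH3)3NH+) = Kw/Kb = 1.0e-14 / 6.3 x 10^-5 = 1.59e-10.
[H^+] = sqrt(Ka x [(CH3)3NH+]) = sqrt(1.59e-10 x 0.08733) = 3.72e-6 M.
pH = -log(3.72e-6) = 5.43.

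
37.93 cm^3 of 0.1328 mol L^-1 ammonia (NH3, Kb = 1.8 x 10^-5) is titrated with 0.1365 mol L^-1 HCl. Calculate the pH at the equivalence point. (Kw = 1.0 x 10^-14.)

n(NH3) = 0.1328 x 0.03793 = 0.005037 mol; V(HCl) at equivalence = 0.005037/0.1365 = 0.03690 L.
At equivalence the base is fully converted to NH4+; total volume = 0.07483 L, so [NH4+] = 0.005037/0.07483 = 0.06731 M.
Ka(NH4+) = Kw/Kb = 1.0e-14 / 1.8 x 10^-5 = 5.56e-10.
[H^+] = sqrt(Ka x [NH4+]) = sqrt(5.56e-10 x 0.06731) = 6.12e-6 M.
pH = -log(6.12e-6) = 5.21.

5.21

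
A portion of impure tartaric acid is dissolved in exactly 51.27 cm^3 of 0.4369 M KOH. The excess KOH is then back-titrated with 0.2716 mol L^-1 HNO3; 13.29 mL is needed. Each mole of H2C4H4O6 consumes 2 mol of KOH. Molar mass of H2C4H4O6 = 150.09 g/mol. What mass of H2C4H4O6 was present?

Total n(KOH) added = 0.4369 x 0.05127 = 0.02240 mol.
n(HNO3) used = 0.2716 x 0.01329 = 0.003610 mol, which equals the excess n(KOH).
So n(KOH) consumed by the sample = 0.02240 - 0.003610 = 0.01879 mol.
n(H2C4H4O6) = 0.01879 / 2 = 0.009395 mol.
mass = 0.009395 mol x 150.09 g/mol = 1.41 g.

1.41 g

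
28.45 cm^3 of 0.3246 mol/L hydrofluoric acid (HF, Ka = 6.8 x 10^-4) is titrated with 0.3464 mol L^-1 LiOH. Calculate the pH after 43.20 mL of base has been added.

n(acid) = 0.3246 x 0.02845 = 0.009235 mol; n(LiOH) added = 0.3464 x 0.04320 = 0.01496 mol.
Base is in excess by 0.01496 - 0.009235 = 0.005730 mol in a total volume of 0.07165 L.
[OH^-] = 0.005730/0.07165 = 0.07997 M, so pOH = 1.10 and pH = 14.00 - 1.10 = 12.90.

12.90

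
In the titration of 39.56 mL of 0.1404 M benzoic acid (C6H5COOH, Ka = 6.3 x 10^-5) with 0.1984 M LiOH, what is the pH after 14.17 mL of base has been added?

4.21

Initial n(C6H5COOH) = 0.1404 x 0.03956 = 0.005554 mol.
n(LiOH) added = 0.1984 x 0.01417 = 0.002811 mol, converting that many moles of C6H5COOH to C6H5COO-.
Remaining n(C6H5COOH) = 0.002743 mol; n(C6H5COO-) = 0.002811 mol.
By Henderson-Hasselbalch, pH = pKa + log([A^-]/[HA]) = 4.20 + log(0.002811/0.002743) = 4.20 + (+0.01) = 4.21.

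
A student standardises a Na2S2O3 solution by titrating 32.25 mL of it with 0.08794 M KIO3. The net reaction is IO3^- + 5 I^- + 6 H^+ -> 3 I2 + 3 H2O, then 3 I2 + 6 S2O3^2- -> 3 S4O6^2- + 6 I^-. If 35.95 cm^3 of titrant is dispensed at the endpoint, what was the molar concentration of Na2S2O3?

n(KIO3) = 0.08794 x 0.03595 = 0.003161 mol.
From the balanced equation, 1 mol KIO3 reacts with 6 mol Na2S2O3, so n(Na2S2O3) = 0.003161 x 6/1 = 0.01897 mol.
[Na2S2O3] = 0.01897 / 0.03225 L = 0.588 M.

0.588 M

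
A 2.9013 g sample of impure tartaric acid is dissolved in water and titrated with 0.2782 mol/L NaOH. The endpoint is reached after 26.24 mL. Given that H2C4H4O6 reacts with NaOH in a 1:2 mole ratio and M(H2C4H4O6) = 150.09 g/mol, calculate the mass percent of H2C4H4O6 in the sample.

18.9%

n(NaOH) = 0.2782 x 0.02624 = 0.007300 mol.
n(H2C4H4O6) = 0.007300 / 2 = 0.003650 mol.
mass of H2C4H4O6 = 0.003650 x 150.09 = 0.5478 g.
% purity = 0.5478 / 2.9013 x 100 = 18.9%.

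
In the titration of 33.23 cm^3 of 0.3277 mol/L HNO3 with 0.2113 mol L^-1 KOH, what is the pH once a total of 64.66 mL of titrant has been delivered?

n(acid) = 0.3277 x 0.03323 = 0.01089 mol; n(KOH) added = 0.2113 x 0.06466 = 0.01366 mol.
Base is in excess by 0.01366 - 0.01089 = 0.002773 mol in a total volume of 0.09789 L.
[OH^-] = 0.002773/0.09789 = 0.02833 M, so pOH = 1.55 and pH = 14.00 - 1.55 = 12.45.

12.45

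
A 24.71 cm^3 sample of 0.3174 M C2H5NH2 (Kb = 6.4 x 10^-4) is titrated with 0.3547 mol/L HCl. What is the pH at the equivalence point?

5.79

n(C2H5NH2) = 0.3174 x 0.02471 = 0.007843 mol; V(HCl) at equivalence = 0.007843/0.3547 = 0.02211 L.
At equivalence the base is fully converted to C2H5NH3+; total volume = 0.04682 L, so [C2H5NH3+] = 0.007843/0.04682 = 0.1675 M.
Ka(C2H5NH3+) = Kw/Kb = 1.0e-14 / 6.4 x 10^-4 = 1.56e-11.
[H^+] = sqrt(Ka x [C2H5NH3+]) = sqrt(1.56e-11 x 0.1675) = 1.62e-6 M.
pH = -log(1.62e-6) = 5.79.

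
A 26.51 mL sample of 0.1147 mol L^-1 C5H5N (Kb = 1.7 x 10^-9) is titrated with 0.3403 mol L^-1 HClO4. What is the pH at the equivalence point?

3.15

n(C5H5N) = 0.1147 x 0.02651 = 0.003041 mol; V(HClO4) at equivalence = 0.003041/0.3403 = 0.008935 L.
At equivalence the base is fully converted to C5H5NH+; total volume = 0.03545 L, so [C5H5NH+] = 0.003041/0.03545 = 0.08579 M.
Ka(C5H5NH+) = Kw/Kb = 1.0e-14 / 1.7 x 10^-9 = 5.88e-6.
[H^+] = sqrt(Ka x [C5H5NH+]) = sqrt(5.88e-6 x 0.08579) = 0.000710 M.
pH = -log(0.000710) = 3.15.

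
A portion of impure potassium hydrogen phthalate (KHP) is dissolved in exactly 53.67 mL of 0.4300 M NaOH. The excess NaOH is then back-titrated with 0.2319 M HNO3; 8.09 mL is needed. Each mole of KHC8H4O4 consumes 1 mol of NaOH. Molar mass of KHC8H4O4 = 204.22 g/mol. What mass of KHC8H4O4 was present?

4.33 g

Total n(NaOH) added = 0.4300 x 0.05367 = 0.02308 mol.
n(HNO3) used = 0.2319 x 0.008090 = 0.001876 mol, which equals the excess n(NaOH).
So n(NaOH) consumed by the sample = 0.02308 - 0.001876 = 0.02120 mol.
n(KHC8H4O4) = 0.02120 / 1 = 0.02120 mol.
mass = 0.02120 mol x 204.22 g/mol = 4.33 g.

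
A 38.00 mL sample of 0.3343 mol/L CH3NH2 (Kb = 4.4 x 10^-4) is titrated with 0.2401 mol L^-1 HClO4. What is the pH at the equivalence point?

n(CH3NH2) = 0.3343 x 0.03800 = 0.01270 mol; V(HClO4) at equivalence = 0.01270/0.2401 = 0.05291 L.
At equivalence the base is fully converted to CH3NH3+; total volume = 0.09091 L, so [CH3NH3+] = 0.01270/0.09091 = 0.1397 M.
Ka(CH3NH3+) = Kw/Kb = 1.0e-14 / 4.4 x 10^-4 = 2.27e-11.
[H^+] = sqrt(Ka x [CH3NH3+]) = sqrt(2.27e-11 x 0.1397) = 1.78e-6 M.
pH = -log(1.78e-6) = 5.75.

5.75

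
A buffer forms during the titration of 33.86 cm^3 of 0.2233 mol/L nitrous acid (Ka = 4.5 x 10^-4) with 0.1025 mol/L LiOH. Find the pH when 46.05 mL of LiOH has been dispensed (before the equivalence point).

3.57

Initial n(HNO2) = 0.2233 x 0.03386 = 0.007561 mol.
n(LiOH) added = 0.1025 x 0.04605 = 0.004720 mol, converting that many moles of HNO2 to NO2-.
Remaining n(HNO2) = 0.002841 mol; n(NO2-) = 0.004720 mol.
By Henderson-Hasselbalch, pH = pKa + log([A^-]/[HA]) = 3.35 + log(0.004720/0.002841) = 3.35 + (+0.22) = 3.57.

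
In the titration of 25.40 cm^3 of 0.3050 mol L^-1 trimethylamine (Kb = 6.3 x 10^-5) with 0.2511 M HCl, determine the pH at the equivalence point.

n((CH3)3N) = 0.3050 x 0.02540 = 0.007747 mol; V(HCl) at equivalence = 0.007747/0.2511 = 0.03085 L.
At equivalence the base is fully converted to (CH3)3NH+; total volume = 0.05625 L, so [(CH3)3NH+] = 0.007747/0.05625 = 0.1377 M.
Ka((CH3)3NH+) = Kw/Kb = 1.0e-14 / 6.3 x 10^-5 = 1.59e-10.
[H^+] = sqrt(Ka x [(CH3)3NH+]) = sqrt(1.59e-10 x 0.1377) = 4.68e-6 M.
pH = -log(4.68e-6) = 5.33.

5.33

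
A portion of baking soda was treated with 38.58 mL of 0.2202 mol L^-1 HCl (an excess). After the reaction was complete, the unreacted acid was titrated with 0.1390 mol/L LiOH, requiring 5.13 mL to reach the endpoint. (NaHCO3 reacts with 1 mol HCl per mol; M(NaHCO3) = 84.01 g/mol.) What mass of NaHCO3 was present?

0.654 g

Total n(HCl) added = 0.2202 x 0.03858 = 0.008495 mol.
n(LiOH) used = 0.1390 x 0.005130 = 0.0007131 mol, which equals the excess n(HCl).
So n(HCl) consumed by the sample = 0.008495 - 0.0007131 = 0.007782 mol.
n(NaHCO3) = 0.007782 / 1 = 0.007782 mol.
mass = 0.007782 mol x 84.01 g/mol = 0.654 g.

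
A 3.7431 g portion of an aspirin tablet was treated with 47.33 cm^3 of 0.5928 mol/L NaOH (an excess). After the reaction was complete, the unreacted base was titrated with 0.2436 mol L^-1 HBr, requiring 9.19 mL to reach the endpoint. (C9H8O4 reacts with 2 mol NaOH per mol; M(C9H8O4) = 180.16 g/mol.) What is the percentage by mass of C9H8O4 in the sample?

Total n(NaOH) added = 0.5928 x 0.04733 = 0.02806 mol.
n(HBr) used = 0.2436 x 0.009190 = 0.002239 mol, which equals the excess n(NaOH).
So n(NaOH) consumed by the sample = 0.02806 - 0.002239 = 0.02582 mol.
n(C9H8O4) = 0.02582 / 2 = 0.01291 mol.
mass C9H8O4 = 0.01291 x 180.16 = 2.326 g, so %C9H8O4 = 2.326/3.7431 x 100 = 62.1%.

62.1%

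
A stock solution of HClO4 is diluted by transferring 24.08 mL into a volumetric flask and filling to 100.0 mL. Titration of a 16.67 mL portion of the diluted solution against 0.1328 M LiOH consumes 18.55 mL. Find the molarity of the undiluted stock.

n(LiOH) = 0.1328 x 0.01855 = 0.002463 mol.
n(HClO4) in the aliquot = 0.002463 mol.
[diluted HClO4] = 0.002463 / 0.01667 = 0.1478 M.
Dilution factor = 100.0/24.08 = 4.153, so [stock] = 0.1478 x 4.153 = 0.614 M.

0.614 M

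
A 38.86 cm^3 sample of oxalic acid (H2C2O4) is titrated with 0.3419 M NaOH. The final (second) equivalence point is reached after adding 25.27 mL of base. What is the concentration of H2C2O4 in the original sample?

n(NaOH) = 0.3419 x 0.02527 = 0.008640 mol.
At the final (second) equivalence point, 2 mol OH^- react per mol H2C2O4, so n(H2C2O4) = 0.008640 / 2 = 0.004320 mol.
[H2C2O4] = 0.004320 / 0.03886 L = 0.111 M.

0.111 M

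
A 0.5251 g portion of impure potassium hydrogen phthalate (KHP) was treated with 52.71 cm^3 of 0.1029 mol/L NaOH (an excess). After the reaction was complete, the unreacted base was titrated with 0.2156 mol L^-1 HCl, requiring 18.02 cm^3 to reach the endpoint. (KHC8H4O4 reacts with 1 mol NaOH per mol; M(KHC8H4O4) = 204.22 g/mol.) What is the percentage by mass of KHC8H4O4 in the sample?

59.8%

Total n(NaOH) added = 0.1029 x 0.05271 = 0.005424 mol.
n(HCl) used = 0.2156 x 0.01802 = 0.003885 mol, which equals the excess n(NaOH).
So n(NaOH) consumed by the sample = 0.005424 - 0.003885 = 0.001539 mol.
n(KHC8H4O4) = 0.001539 / 1 = 0.001539 mol.
mass KHC8H4O4 = 0.001539 x 204.22 = 0.3142 g, so %KHC8H4O4 = 0.3142/0.5251 x 100 = 59.8%.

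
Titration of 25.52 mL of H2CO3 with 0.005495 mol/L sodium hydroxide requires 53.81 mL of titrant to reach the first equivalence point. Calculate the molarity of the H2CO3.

0.0116 M

n(NaOH) = 0.005495 x 0.05381 = 0.0002957 mol.
At the first equivalence point, 1 mol OH^- react per mol H2CO3, so n(H2CO3) = 0.0002957 / 1 = 0.0002957 mol.
[H2CO3] = 0.0002957 / 0.02552 L = 0.0116 M.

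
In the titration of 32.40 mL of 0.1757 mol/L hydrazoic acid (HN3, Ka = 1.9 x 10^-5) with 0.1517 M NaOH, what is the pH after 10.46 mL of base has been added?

Initial n(HN3) = 0.1757 x 0.03240 = 0.005693 mol.
n(NaOH) added = 0.1517 x 0.01046 = 0.001587 mol, converting that many moles of HN3 to N3-.
Remaining n(HN3) = 0.004106 mol; n(N3-) = 0.001587 mol.
By Henderson-Hasselbalch, pH = pKa + log([A^-]/[HA]) = 4.72 + log(0.001587/0.004106) = 4.72 + (-0.41) = 4.31.

4.31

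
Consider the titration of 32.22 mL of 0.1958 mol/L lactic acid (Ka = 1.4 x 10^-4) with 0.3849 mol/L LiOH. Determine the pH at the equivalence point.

n(HC3H5O3) = 0.1958 x 0.03222 = 0.006309 mol; V(LiOH) at equivalence = 0.006309/0.3849 = 0.01639 L.
At equivalence all the acid is converted to C3H5O3-; total volume = 0.03222 + 0.01639 = 0.04861 L, so [C3H5O3-] = 0.006309/0.04861 = 0.1298 M.
Kb = Kw/Ka = 1.0e-14 / 1.4 x 10^-4 = 7.14e-11.
[OH^-] = sqrt(Kb x [C3H5O3-]) = sqrt(7.14e-11 x 0.1298) = 3.04e-6 M.
pOH = 5.52, so pH = 14.00 - 5.52 = 8.48.

8.48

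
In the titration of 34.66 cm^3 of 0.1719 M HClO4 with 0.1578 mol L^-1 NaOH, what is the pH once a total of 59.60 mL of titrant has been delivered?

n(acid) = 0.1719 x 0.03466 = 0.005958 mol; n(NaOH) added = 0.1578 x 0.05960 = 0.009405 mol.
Base is in excess by 0.009405 - 0.005958 = 0.003447 mol in a total volume of 0.09426 L.
[OH^-] = 0.003447/0.09426 = 0.03657 M, so pOH = 1.44 and pH = 14.00 - 1.44 = 12.56.

12.56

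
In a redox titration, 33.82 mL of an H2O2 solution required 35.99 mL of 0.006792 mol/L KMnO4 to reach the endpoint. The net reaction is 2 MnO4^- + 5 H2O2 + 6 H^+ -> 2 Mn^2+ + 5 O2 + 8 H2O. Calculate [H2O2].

n(KMnO4) = 0.006792 x 0.03599 = 0.0002444 mol.
From the balanced equation, 2 mol KMnO4 reacts with 5 mol H2O2, so n(H2O2) = 0.0002444 x 5/2 = 0.0006111 mol.
[H2O2] = 0.0006111 / 0.03382 L = 0.0181 M.

0.0181 M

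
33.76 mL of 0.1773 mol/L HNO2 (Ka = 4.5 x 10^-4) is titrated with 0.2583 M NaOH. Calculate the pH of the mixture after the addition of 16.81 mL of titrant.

3.77

Initial n(HNO2) = 0.1773 x 0.03376 = 0.005986 mol.
n(NaOH) added = 0.2583 x 0.01681 = 0.004342 mol, converting that many moles of HNO2 to NO2-.
Remaining n(HNO2) = 0.001644 mol; n(NO2-) = 0.004342 mol.
By Henderson-Hasselbalch, pH = pKa + log([A^-]/[HA]) = 3.35 + log(0.004342/0.001644) = 3.35 + (+0.42) = 3.77.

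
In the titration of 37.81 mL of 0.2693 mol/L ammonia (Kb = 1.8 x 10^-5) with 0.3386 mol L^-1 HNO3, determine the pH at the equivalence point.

5.04

n(NH3) = 0.2693 x 0.03781 = 0.01018 mol; V(HNO3) at equivalence = 0.01018/0.3386 = 0.03007 L.
At equivalence the base is fully converted to NH4+; total volume = 0.06788 L, so [NH4+] = 0.01018/0.06788 = 0.1500 M.
Ka(NH4+) = Kw/Kb = 1.0e-14 / 1.8 x 10^-5 = 5.56e-10.
[H^+] = sqrt(Ka x [NH4+]) = sqrt(5.56e-10 x 0.1500) = 9.13e-6 M.
pH = -log(9.13e-6) = 5.04.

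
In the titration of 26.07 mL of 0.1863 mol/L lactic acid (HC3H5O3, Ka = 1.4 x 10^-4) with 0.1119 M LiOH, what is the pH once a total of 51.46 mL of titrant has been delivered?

n(acid) = 0.1863 x 0.02607 = 0.004857 mol; n(LiOH) added = 0.1119 x 0.05146 = 0.005758 mol.
Base is in excess by 0.005758 - 0.004857 = 0.0009015 mol in a total volume of 0.07753 L.
[OH^-] = 0.0009015/0.07753 = 0.01163 M, so pOH = 1.93 and pH = 14.00 - 1.93 = 12.07.

12.07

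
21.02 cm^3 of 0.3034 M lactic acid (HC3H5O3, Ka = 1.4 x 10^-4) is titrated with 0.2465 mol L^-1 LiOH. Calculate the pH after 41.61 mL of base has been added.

n(acid) = 0.3034 x 0.02102 = 0.006377 mol; n(LiOH) added = 0.2465 x 0.04161 = 0.01026 mol.
Base is in excess by 0.01026 - 0.006377 = 0.003879 mol in a total volume of 0.06263 L.
[OH^-] = 0.003879/0.06263 = 0.06194 M, so pOH = 1.21 and pH = 14.00 - 1.21 = 12.79.

12.79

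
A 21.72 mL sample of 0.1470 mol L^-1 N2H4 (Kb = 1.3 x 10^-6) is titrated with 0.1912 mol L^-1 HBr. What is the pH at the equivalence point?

4.60

n(N2H4) = 0.1470 x 0.02172 = 0.003193 mol; V(HBr) at equivalence = 0.003193/0.1912 = 0.01670 L.
At equivalence the base is fully converted to N2H5+; total volume = 0.03842 L, so [N2H5+] = 0.003193/0.03842 = 0.08311 M.
Ka(N2H5+) = Kw/Kb = 1.0e-14 / 1.3 x 10^-6 = 7.69e-9.
[H^+] = sqrt(Ka x [N2H5+]) = sqrt(7.69e-9 x 0.08311) = 2.53e-5 M.
pH = -log(2.53e-5) = 4.60.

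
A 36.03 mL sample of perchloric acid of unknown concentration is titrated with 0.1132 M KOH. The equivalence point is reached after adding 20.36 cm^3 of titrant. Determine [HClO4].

0.0640 M

n(KOH) delivered = 0.1132 x 0.02036 = 0.002305 mol.
For a 1:1 reaction, n(HClO4) = 0.002305 mol.
[HClO4] = 0.002305 mol / 0.03603 L = 0.0640 M.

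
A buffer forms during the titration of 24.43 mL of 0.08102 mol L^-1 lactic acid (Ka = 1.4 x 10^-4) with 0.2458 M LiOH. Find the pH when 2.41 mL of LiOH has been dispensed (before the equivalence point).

3.48

Initial n(HC3H5O3) = 0.08102 x 0.02443 = 0.001979 mol.
n(LiOH) added = 0.2458 x 0.002410 = 0.0005924 mol, converting that many moles of HC3H5O3 to C3H5O3-.
Remaining n(HC3H5O3) = 0.001387 mol; n(C3H5O3-) = 0.0005924 mol.
By Henderson-Hasselbalch, pH = pKa + log([A^-]/[HA]) = 3.85 + log(0.0005924/0.001387) = 3.85 + (-0.37) = 3.48.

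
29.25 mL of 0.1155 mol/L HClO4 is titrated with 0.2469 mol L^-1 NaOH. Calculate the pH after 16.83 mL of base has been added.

n(acid) = 0.1155 x 0.02925 = 0.003378 mol; n(NaOH) added = 0.2469 x 0.01683 = 0.004155 mol.
Base is in excess by 0.004155 - 0.003378 = 0.0007770 mol in a total volume of 0.04608 L.
[OH^-] = 0.0007770/0.04608 = 0.01686 M, so pOH = 1.77 and pH = 14.00 - 1.77 = 12.23.

12.23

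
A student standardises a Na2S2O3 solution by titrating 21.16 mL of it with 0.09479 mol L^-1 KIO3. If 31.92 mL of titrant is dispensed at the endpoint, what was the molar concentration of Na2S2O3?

n(KIO3) = 0.09479 x 0.03192 = 0.003026 mol.
From the balanced equation, 1 mol KIO3 reacts with 6 mol Na2S2O3, so n(Na2S2O3) = 0.003026 x 6/1 = 0.01815 mol.
[Na2S2O3] = 0.01815 / 0.02116 L = 0.858 M.

0.858 M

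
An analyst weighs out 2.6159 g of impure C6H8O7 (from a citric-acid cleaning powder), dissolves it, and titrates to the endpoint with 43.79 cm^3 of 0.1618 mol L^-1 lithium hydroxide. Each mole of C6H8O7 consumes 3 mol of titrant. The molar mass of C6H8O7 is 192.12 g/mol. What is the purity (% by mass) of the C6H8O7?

17.3%

n(LiOH) = 0.1618 x 0.04379 = 0.007085 mol.
n(C6H8O7) = 0.007085 / 3 = 0.002362 mol.
mass of C6H8O7 = 0.002362 x 192.12 = 0.4537 g.
% purity = 0.4537 / 2.6159 x 100 = 17.3%.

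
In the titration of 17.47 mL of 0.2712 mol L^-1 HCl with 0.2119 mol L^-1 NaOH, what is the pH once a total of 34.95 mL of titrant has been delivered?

12.71

n(acid) = 0.2712 x 0.01747 = 0.004738 mol; n(NaOH) added = 0.2119 x 0.03495 = 0.007406 mol.
Base is in excess by 0.007406 - 0.004738 = 0.002668 mol in a total volume of 0.05242 L.
[OH^-] = 0.002668/0.05242 = 0.05090 M, so pOH = 1.29 and pH = 14.00 - 1.29 = 12.71.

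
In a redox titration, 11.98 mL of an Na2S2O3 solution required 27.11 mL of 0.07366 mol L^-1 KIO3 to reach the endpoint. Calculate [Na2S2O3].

n(KIO3) = 0.07366 x 0.02711 = 0.001997 mol.
From the balanced equation, 1 mol KIO3 reacts with 6 mol Na2S2O3, so n(Na2S2O3) = 0.001997 x 6/1 = 0.01198 mol.
[Na2S2O3] = 0.01198 / 0.01198 L = 1.00 M.

1.00 M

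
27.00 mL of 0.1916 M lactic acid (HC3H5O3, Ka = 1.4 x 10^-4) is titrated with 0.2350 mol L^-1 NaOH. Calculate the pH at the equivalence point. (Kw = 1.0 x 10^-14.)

n(HC3H5O3) = 0.1916 x 0.02700 = 0.005173 mol; V(NaOH) at equivalence = 0.005173/0.2350 = 0.02201 L.
At equivalence all the acid is converted to C3H5O3-; total volume = 0.02700 + 0.02201 = 0.04901 L, so [C3H5O3-] = 0.005173/0.04901 = 0.1055 M.
Kb = Kw/Ka = 1.0e-14 / 1.4 x 10^-4 = 7.14e-11.
[OH^-] = sqrt(Kb x [C3H5O3-]) = sqrt(7.14e-11 x 0.1055) = 2.75e-6 M.
pOH = 5.56, so pH = 14.00 - 5.56 = 8.44.

8.44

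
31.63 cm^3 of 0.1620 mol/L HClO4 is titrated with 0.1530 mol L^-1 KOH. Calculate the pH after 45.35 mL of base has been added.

n(acid) = 0.1620 x 0.03163 = 0.005124 mol; n(KOH) added = 0.1530 x 0.04535 = 0.006939 mol.
Base is in excess by 0.006939 - 0.005124 = 0.001814 mol in a total volume of 0.07698 L.
[OH^-] = 0.001814/0.07698 = 0.02357 M, so pOH = 1.63 and pH = 14.00 - 1.63 = 12.37.

12.37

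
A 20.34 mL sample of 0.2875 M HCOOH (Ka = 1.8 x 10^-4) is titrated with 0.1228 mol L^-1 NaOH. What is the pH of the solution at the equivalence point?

8.34

n(HCOOH) = 0.2875 x 0.02034 = 0.005848 mol; V(NaOH) at equivalence = 0.005848/0.1228 = 0.04762 L.
At equivalence all the acid is converted to HCOO-; total volume = 0.02034 + 0.04762 = 0.06796 L, so [HCOO-] = 0.005848/0.06796 = 0.08605 M.
Kb = Kw/Ka = 1.0e-14 / 1.8 x 10^-4 = 5.56e-11.
[OH^-] = sqrt(Kb x [HCOO-]) = sqrt(5.56e-11 x 0.08605) = 2.19e-6 M.
pOH = 5.66, so pH = 14.00 - 5.66 = 8.34.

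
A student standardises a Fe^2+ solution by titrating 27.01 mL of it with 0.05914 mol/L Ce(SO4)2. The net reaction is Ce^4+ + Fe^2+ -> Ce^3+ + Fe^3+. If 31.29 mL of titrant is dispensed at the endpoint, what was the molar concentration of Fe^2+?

n(Ce(SO4)2) = 0.05914 x 0.03129 = 0.001850 mol.
From the balanced equation, 1 mol Ce(SO4)2 reacts with 1 mol Fe^2+, so n(Fe^2+) = 0.001850 x 1/1 = 0.001850 mol.
[Fe^2+] = 0.001850 / 0.02701 L = 0.0685 M.

0.0685 M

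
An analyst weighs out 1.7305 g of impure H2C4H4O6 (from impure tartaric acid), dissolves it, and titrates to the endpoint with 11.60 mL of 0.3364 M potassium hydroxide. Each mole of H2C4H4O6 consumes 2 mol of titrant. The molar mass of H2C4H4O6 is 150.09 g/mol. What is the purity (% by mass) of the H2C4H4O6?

n(KOH) = 0.3364 x 0.01160 = 0.003902 mol.
n(H2C4H4O6) = 0.003902 / 2 = 0.001951 mol.
mass of H2C4H4O6 = 0.001951 x 150.09 = 0.2928 g.
% purity = 0.2928 / 1.7305 x 100 = 16.9%.

16.9%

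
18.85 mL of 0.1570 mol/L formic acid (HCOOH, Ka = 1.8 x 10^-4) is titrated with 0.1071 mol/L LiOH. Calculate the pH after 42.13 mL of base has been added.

12.41

n(acid) = 0.1570 x 0.01885 = 0.002959 mol; n(LiOH) added = 0.1071 x 0.04213 = 0.004512 mol.
Base is in excess by 0.004512 - 0.002959 = 0.001553 mol in a total volume of 0.06098 L.
[OH^-] = 0.001553/0.06098 = 0.02546 M, so pOH = 1.59 and pH = 14.00 - 1.59 = 12.41.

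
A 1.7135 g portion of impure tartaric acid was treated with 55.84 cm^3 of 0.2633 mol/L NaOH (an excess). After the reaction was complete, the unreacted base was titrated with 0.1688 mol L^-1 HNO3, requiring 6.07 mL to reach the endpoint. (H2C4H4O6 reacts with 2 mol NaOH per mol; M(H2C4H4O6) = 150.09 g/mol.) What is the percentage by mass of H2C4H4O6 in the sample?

Total n(NaOH) added = 0.2633 x 0.05584 = 0.01470 mol.
n(HNO3) used = 0.1688 x 0.006070 = 0.001025 mol, which equals the excess n(NaOH).
So n(NaOH) consumed by the sample = 0.01470 - 0.001025 = 0.01368 mol.
n(H2C4H4O6) = 0.01368 / 2 = 0.006839 mol.
mass H2C4H4O6 = 0.006839 x 150.09 = 1.026 g, so %H2C4H4O6 = 1.026/1.7135 x 100 = 59.9%.

59.9%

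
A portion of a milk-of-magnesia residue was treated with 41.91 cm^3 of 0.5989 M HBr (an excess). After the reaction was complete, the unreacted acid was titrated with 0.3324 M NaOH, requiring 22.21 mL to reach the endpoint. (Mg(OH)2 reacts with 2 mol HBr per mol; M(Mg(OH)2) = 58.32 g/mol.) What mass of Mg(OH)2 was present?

0.517 g

Total n(HBr) added = 0.5989 x 0.04191 = 0.02510 mol.
n(NaOH) used = 0.3324 x 0.02221 = 0.007383 mol, which equals the excess n(HBr).
So n(HBr) consumed by the sample = 0.02510 - 0.007383 = 0.01772 mol.
n(Mg(OH)2) = 0.01772 / 2 = 0.008859 mol.
mass = 0.008859 mol x 58.32 g/mol = 0.517 g.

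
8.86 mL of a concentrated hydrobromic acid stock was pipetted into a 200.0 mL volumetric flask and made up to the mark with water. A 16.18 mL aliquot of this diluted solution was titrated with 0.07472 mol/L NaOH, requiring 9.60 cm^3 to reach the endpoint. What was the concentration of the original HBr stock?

1.00 M

n(NaOH) = 0.07472 x 0.009600 = 0.0007173 mol.
n(HBr) in the aliquot = 0.0007173 mol.
[diluted HBr] = 0.0007173 / 0.01618 = 0.04433 M.
Dilution factor = 200.0/8.860 = 22.57, so [stock] = 0.04433 x 22.57 = 1.00 M.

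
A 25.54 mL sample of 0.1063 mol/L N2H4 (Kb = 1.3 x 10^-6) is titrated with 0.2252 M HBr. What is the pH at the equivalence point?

4.63

n(N2H4) = 0.1063 x 0.02554 = 0.002715 mol; V(HBr) at equivalence = 0.002715/0.2252 = 0.01206 L.
At equivalence the base is fully converted to N2H5+; total volume = 0.03760 L, so [N2H5+] = 0.002715/0.03760 = 0.07221 M.
Ka(N2H5+) = Kw/Kb = 1.0e-14 / 1.3 x 10^-6 = 7.69e-9.
[H^+] = sqrt(Ka x [N2H5+]) = sqrt(7.69e-9 x 0.07221) = 2.36e-5 M.
pH = -log(2.36e-5) = 4.63.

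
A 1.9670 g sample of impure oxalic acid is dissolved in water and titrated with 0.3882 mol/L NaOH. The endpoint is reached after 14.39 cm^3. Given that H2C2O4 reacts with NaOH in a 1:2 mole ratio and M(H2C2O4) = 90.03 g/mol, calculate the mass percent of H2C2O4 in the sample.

12.8%

n(NaOH) = 0.3882 x 0.01439 = 0.005586 mol.
n(H2C2O4) = 0.005586 / 2 = 0.002793 mol.
mass of H2C2O4 = 0.002793 x 90.03 = 0.2515 g.
% purity = 0.2515 / 1.9670 x 100 = 12.8%.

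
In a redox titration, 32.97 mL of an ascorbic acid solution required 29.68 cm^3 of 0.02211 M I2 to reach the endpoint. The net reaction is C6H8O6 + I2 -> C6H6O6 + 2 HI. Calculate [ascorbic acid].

0.0199 M

n(I2) = 0.02211 x 0.02968 = 0.0006562 mol.
From the balanced equation, 1 mol I2 reacts with 1 mol ascorbic acid, so n(ascorbic acid) = 0.0006562 x 1/1 = 0.0006562 mol.
[ascorbic acid] = 0.0006562 / 0.03297 L = 0.0199 M.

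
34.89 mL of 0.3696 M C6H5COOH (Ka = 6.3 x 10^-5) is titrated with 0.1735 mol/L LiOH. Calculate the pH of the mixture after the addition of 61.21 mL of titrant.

4.87

Initial n(C6H5COOH) = 0.3696 x 0.03489 = 0.01290 mol.
n(LiOH) added = 0.1735 x 0.06121 = 0.01062 mol, converting that many moles of C6H5COOH to C6H5COO-.
Remaining n(C6H5COOH) = 0.002275 mol; n(C6H5COO-) = 0.01062 mol.
By Henderson-Hasselbalch, pH = pKa + log([A^-]/[HA]) = 4.20 + log(0.01062/0.002275) = 4.20 + (+0.67) = 4.87.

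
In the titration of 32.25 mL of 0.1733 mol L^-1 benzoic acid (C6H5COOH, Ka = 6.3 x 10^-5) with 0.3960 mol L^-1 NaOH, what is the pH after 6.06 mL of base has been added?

Initial n(C6H5COOH) = 0.1733 x 0.03225 = 0.005589 mol.
n(NaOH) added = 0.3960 x 0.006060 = 0.002400 mol, converting that many moles of C6H5COOH to C6H5COO-.
Remaining n(C6H5COOH) = 0.003189 mol; n(C6H5COO-) = 0.002400 mol.
By Henderson-Hasselbalch, pH = pKa + log([A^-]/[HA]) = 4.20 + log(0.002400/0.003189) = 4.20 + (-0.12) = 4.08.

4.08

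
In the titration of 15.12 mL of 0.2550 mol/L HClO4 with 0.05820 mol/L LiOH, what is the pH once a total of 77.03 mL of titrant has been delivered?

11.83

n(acid) = 0.2550 x 0.01512 = 0.003856 mol; n(LiOH) added = 0.05820 x 0.07703 = 0.004483 mol.
Base is in excess by 0.004483 - 0.003856 = 0.0006275 mol in a total volume of 0.09215 L.
[OH^-] = 0.0006275/0.09215 = 0.006810 M, so pOH = 2.17 and pH = 14.00 - 2.17 = 11.83.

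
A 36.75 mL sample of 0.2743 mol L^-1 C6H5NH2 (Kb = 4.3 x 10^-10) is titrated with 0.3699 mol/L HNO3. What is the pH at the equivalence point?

2.72

n(C6H5NH2) = 0.2743 x 0.03675 = 0.01008 mol; V(HNO3) at equivalence = 0.01008/0.3699 = 0.02725 L.
At equivalence the base is fully converted to C6H5NH3+; total volume = 0.06400 L, so [C6H5NH3+] = 0.01008/0.06400 = 0.1575 M.
Ka(C6H5NH3+) = Kw/Kb = 1.0e-14 / 4.3 x 10^-10 = 2.33e-5.
[H^+] = sqrt(Ka x [C6H5NH3+]) = sqrt(2.33e-5 x 0.1575) = 0.00191 M.
pH = -log(0.00191) = 2.72.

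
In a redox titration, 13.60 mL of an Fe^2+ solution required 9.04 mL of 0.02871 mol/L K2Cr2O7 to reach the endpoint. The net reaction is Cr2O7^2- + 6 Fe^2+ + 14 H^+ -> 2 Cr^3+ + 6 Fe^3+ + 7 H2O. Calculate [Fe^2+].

0.115 M

n(K2Cr2O7) = 0.02871 x 0.009040 = 0.0002595 mol.
From the balanced equation, 1 mol K2Cr2O7 reacts with 6 mol Fe^2+, so n(Fe^2+) = 0.0002595 x 6/1 = 0.001557 mol.
[Fe^2+] = 0.001557 / 0.01360 L = 0.115 M.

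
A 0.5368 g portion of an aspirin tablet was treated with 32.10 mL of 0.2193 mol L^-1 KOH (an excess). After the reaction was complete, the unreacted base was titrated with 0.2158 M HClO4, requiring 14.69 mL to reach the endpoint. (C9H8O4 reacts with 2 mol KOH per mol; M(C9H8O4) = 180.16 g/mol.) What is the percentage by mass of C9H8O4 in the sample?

64.9%

Total n(KOH) added = 0.2193 x 0.03210 = 0.007040 mol.
n(HClO4) used = 0.2158 x 0.01469 = 0.003170 mol, which equals the excess n(KOH).
So n(KOH) consumed by the sample = 0.007040 - 0.003170 = 0.003869 mol.
n(C9H8O4) = 0.003869 / 2 = 0.001935 mol.
mass C9H8O4 = 0.001935 x 180.16 = 0.3486 g, so %C9H8O4 = 0.3486/0.5368 x 100 = 64.9%.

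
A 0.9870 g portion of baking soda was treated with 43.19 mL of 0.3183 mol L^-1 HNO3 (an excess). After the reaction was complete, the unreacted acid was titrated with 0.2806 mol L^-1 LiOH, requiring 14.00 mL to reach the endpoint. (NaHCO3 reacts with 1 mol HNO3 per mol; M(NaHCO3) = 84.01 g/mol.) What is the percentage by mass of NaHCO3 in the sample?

Total n(HNO3) added = 0.3183 x 0.04319 = 0.01375 mol.
n(LiOH) used = 0.2806 x 0.01400 = 0.003928 mol, which equals the excess n(HNO3).
So n(HNO3) consumed by the sample = 0.01375 - 0.003928 = 0.009819 mol.
n(NaHCO3) = 0.009819 / 1 = 0.009819 mol.
mass NaHCO3 = 0.009819 x 84.01 = 0.8249 g, so %NaHCO3 = 0.8249/0.9870 x 100 = 83.6%.

83.6%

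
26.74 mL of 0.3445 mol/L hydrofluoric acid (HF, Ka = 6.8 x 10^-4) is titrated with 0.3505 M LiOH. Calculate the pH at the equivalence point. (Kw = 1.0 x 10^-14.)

8.20

n(HF) = 0.3445 x 0.02674 = 0.009212 mol; V(LiOH) at equivalence = 0.009212/0.3505 = 0.02628 L.
At equivalence all the acid is converted to F-; total volume = 0.02674 + 0.02628 = 0.05302 L, so [F-] = 0.009212/0.05302 = 0.1737 M.
Kb = Kw/Ka = 1.0e-14 / 6.8 x 10^-4 = 1.47e-11.
[OH^-] = sqrt(Kb x [F-]) = sqrt(1.47e-11 x 0.1737) = 1.60e-6 M.
pOH = 5.80, so pH = 14.00 - 5.80 = 8.20.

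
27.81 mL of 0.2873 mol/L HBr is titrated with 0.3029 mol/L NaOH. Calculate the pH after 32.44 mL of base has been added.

n(acid) = 0.2873 x 0.02781 = 0.007990 mol; n(NaOH) added = 0.3029 x 0.03244 = 0.009826 mol.
Base is in excess by 0.009826 - 0.007990 = 0.001836 mol in a total volume of 0.06025 L.
[OH^-] = 0.001836/0.06025 = 0.03048 M, so pOH = 1.52 and pH = 14.00 - 1.52 = 12.48.

12.48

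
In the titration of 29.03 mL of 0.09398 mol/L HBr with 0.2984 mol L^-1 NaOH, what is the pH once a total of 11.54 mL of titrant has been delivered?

12.25

n(acid) = 0.09398 x 0.02903 = 0.002728 mol; n(NaOH) added = 0.2984 x 0.01154 = 0.003444 mol.
Base is in excess by 0.003444 - 0.002728 = 0.0007153 mol in a total volume of 0.04057 L.
[OH^-] = 0.0007153/0.04057 = 0.01763 M, so pOH = 1.75 and pH = 14.00 - 1.75 = 12.25.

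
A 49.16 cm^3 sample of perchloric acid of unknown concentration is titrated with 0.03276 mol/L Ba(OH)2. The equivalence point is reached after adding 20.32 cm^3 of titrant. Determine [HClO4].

0.0271 M

n(Ba(OH)2) delivered = 0.03276 x 0.02032 = 0.0006657 mol.
The reaction is 2 HClO4 + 1 Ba(OH)2, so n(HClO4) = 0.0006657 x 2/1 = 0.001331 mol.
[HClO4] = 0.001331 mol / 0.04916 L = 0.0271 M.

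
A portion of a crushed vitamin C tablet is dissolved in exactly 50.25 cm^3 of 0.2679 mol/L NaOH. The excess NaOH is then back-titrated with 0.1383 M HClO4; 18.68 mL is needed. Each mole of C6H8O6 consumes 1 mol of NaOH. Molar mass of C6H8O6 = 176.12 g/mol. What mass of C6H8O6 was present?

Total n(NaOH) added = 0.2679 x 0.05025 = 0.01346 mol.
n(HClO4) used = 0.1383 x 0.01868 = 0.002583 mol, which equals the excess n(NaOH).
So n(NaOH) consumed by the sample = 0.01346 - 0.002583 = 0.01088 mol.
n(C6H8O6) = 0.01088 / 1 = 0.01088 mol.
mass = 0.01088 mol x 176.12 g/mol = 1.92 g.

1.92 g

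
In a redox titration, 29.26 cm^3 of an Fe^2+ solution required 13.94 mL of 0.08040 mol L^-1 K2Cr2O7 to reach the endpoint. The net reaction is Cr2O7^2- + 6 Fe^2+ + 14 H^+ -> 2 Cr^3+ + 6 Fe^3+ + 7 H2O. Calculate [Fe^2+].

n(K2Cr2O7) = 0.08040 x 0.01394 = 0.001121 mol.
From the balanced equation, 1 mol K2Cr2O7 reacts with 6 mol Fe^2+, so n(Fe^2+) = 0.001121 x 6/1 = 0.006725 mol.
[Fe^2+] = 0.006725 / 0.02926 L = 0.230 M.

0.230 M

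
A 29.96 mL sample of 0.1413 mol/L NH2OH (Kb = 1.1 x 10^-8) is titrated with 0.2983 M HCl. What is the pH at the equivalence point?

n(NH2OH) = 0.1413 x 0.02996 = 0.004233 mol; V(HCl) at equivalence = 0.004233/0.2983 = 0.01419 L.
At equivalence the base is fully converted to NH3OH+; total volume = 0.04415 L, so [NH3OH+] = 0.004233/0.04415 = 0.09588 M.
Ka(NH3OH+) = Kw/Kb = 1.0e-14 / 1.1 x 10^-8 = 9.09e-7.
[H^+] = sqrt(Ka x [NH3OH+]) = sqrt(9.09e-7 x 0.09588) = 0.000295 M.
pH = -log(0.000295) = 3.53.

3.53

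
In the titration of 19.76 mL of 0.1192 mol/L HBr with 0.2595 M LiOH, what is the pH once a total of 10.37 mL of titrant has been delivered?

n(acid) = 0.1192 x 0.01976 = 0.002355 mol; n(LiOH) added = 0.2595 x 0.01037 = 0.002691 mol.
Base is in excess by 0.002691 - 0.002355 = 0.0003356 mol in a total volume of 0.03013 L.
[OH^-] = 0.0003356/0.03013 = 0.01114 M, so pOH = 1.95 and pH = 14.00 - 1.95 = 12.05.

12.05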